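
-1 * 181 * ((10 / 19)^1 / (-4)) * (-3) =-2715 / 38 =-71.45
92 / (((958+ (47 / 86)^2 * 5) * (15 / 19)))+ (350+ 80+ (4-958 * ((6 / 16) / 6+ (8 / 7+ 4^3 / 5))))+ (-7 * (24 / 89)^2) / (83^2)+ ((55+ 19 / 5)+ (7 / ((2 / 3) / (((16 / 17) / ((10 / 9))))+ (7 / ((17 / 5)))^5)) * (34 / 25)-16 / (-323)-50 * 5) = -40091182228309419328082964716470501 / 3043225934648280595761946119000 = -13173.91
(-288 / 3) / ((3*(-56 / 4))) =16 / 7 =2.29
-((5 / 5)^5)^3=-1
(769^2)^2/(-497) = -349707832321/497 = -703637489.58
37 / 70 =0.53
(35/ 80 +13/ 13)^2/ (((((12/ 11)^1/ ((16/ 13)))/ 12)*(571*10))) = 0.00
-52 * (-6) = 312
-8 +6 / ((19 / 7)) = -110 / 19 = -5.79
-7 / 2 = -3.50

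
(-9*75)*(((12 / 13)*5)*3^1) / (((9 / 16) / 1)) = -16615.38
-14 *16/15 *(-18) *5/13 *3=4032/13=310.15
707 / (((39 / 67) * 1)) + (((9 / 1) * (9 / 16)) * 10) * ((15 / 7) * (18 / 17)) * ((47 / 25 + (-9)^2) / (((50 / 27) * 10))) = 1728.66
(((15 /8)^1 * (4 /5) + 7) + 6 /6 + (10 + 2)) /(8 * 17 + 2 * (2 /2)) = 43 /276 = 0.16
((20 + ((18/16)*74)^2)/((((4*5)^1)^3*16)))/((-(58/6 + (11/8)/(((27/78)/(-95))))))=142983/968192000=0.00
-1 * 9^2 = -81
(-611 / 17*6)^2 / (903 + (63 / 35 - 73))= 67197780 / 1201951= 55.91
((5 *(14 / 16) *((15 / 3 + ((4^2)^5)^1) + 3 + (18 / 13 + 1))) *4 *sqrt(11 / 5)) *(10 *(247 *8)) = 72520234360 *sqrt(55) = 537824452344.45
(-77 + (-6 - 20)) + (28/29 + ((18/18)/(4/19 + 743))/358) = -14958685411/146604222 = -102.03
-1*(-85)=85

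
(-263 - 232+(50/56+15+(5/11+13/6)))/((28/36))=-1320819/2156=-612.62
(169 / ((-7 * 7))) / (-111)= 169 / 5439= 0.03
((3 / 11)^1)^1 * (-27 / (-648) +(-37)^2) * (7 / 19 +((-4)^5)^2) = 59509854637 / 152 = 391512201.56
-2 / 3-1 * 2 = -8 / 3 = -2.67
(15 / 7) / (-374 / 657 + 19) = 9855 / 84763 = 0.12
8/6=4/3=1.33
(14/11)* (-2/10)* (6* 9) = -13.75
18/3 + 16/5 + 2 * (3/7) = 352/35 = 10.06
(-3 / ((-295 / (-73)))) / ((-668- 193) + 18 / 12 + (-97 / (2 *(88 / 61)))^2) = -0.00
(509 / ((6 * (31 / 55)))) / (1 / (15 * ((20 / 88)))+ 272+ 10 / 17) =11897875 / 21571288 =0.55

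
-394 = -394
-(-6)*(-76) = -456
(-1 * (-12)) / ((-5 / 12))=-144 / 5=-28.80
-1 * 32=-32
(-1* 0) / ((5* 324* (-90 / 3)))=0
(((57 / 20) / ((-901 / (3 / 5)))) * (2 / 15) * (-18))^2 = 0.00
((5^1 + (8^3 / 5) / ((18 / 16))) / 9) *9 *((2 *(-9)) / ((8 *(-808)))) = 4321 / 16160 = 0.27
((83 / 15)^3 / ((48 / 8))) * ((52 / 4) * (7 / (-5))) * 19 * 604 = -298563156346 / 50625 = -5897543.83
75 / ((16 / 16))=75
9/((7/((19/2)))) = 171/14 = 12.21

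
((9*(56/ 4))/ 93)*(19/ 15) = 266/ 155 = 1.72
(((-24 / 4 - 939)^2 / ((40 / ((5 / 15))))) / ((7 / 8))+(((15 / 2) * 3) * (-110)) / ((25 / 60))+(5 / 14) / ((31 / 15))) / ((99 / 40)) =7421900 / 7161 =1036.43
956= 956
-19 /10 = -1.90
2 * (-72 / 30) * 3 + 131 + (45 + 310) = 2358 / 5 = 471.60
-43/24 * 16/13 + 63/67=-1.26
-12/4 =-3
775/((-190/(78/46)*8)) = -0.86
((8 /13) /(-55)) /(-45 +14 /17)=136 /536965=0.00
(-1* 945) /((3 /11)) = -3465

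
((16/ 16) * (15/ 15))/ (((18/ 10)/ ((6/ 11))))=10/ 33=0.30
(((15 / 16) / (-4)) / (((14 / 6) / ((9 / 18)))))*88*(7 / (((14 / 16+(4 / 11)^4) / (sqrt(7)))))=-161051*sqrt(7) / 4646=-91.71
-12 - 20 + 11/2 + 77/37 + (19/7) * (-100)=-153249/518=-295.85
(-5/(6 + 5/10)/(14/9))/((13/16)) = -720/1183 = -0.61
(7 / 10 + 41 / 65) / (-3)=-173 / 390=-0.44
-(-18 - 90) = 108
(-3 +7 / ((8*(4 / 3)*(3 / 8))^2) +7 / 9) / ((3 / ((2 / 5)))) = -257 / 1080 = -0.24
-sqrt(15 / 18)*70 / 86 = -35*sqrt(30) / 258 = -0.74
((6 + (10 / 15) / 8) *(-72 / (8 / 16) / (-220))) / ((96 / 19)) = 1387 / 1760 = 0.79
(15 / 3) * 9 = 45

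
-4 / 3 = -1.33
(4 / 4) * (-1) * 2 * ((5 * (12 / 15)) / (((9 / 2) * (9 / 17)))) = -272 / 81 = -3.36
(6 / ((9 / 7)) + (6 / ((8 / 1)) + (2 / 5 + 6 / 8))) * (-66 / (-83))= 2167 / 415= 5.22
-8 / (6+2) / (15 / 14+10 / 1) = -14 / 155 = -0.09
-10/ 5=-2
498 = 498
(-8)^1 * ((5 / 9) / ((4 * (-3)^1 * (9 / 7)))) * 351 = 910 / 9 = 101.11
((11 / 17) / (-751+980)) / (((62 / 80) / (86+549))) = 279400 / 120683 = 2.32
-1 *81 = -81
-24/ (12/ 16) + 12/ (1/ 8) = 64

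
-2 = -2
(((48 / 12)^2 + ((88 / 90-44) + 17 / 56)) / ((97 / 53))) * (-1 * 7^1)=3568543 / 34920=102.19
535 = 535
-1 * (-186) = 186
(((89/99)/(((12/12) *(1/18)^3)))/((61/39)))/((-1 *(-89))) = 25272/671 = 37.66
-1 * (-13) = 13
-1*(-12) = 12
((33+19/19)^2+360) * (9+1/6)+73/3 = 13921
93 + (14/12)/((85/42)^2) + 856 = 6858583/7225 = 949.28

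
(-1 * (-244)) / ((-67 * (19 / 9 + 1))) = -1.17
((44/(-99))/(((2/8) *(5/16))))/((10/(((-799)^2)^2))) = -52167147110528/225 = -231853987157.90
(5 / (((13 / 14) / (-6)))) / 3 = -140 / 13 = -10.77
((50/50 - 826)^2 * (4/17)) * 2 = 5445000/17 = 320294.12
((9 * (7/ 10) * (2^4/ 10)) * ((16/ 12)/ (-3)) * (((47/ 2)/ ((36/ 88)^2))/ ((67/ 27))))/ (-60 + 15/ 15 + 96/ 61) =77707168/ 17602575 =4.41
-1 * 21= -21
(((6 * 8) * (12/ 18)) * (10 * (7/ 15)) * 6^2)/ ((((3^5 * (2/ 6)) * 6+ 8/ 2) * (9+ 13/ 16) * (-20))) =-1536/ 27475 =-0.06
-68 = -68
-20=-20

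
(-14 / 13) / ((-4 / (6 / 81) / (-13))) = -7 / 27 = -0.26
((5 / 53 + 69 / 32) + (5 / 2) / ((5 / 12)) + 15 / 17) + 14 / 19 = 5406747 / 547808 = 9.87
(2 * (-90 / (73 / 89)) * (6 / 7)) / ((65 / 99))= -1903176 / 6643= -286.49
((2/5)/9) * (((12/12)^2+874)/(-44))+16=2993/198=15.12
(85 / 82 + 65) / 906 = 1805 / 24764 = 0.07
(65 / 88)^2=4225 / 7744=0.55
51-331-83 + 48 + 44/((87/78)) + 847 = 16572/29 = 571.45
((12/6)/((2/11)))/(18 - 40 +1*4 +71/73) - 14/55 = -0.90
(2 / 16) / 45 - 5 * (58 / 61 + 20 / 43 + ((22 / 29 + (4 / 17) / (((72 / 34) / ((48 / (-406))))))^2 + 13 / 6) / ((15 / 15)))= -805066476493 / 38912834520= -20.69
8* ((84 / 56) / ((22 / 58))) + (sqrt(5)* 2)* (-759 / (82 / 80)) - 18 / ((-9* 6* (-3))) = 3121 / 99 - 60720* sqrt(5) / 41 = -3280.04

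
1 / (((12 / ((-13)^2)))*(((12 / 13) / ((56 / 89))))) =15379 / 1602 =9.60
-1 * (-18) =18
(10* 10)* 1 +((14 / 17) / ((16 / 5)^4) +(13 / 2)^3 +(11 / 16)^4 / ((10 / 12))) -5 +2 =517924123 / 1392640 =371.90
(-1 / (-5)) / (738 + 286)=1 / 5120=0.00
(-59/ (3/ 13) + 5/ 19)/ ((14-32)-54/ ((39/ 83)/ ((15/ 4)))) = 378508/ 665361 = 0.57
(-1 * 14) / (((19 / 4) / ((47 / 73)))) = -2632 / 1387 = -1.90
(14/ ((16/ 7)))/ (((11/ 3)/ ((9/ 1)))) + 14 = 29.03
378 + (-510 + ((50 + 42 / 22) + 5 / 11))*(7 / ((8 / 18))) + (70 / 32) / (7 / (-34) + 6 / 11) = -76257545 / 11176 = -6823.33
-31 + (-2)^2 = -27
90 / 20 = 9 / 2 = 4.50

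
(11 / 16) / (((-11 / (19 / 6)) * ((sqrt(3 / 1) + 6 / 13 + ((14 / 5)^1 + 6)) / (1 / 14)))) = -53105 / 33573984 + 80275 * sqrt(3) / 470035776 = -0.00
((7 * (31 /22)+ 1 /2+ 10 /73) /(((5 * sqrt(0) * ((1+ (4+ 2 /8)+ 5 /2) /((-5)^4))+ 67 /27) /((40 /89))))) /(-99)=-1011840 /52671179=-0.02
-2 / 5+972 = 971.60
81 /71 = 1.14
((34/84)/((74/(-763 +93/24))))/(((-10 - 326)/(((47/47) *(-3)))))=-0.04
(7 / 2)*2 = 7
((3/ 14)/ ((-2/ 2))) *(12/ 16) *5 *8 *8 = -51.43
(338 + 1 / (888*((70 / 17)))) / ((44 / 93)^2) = 60572109651 / 40113920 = 1510.00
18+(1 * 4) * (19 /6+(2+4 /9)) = 364 /9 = 40.44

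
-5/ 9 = -0.56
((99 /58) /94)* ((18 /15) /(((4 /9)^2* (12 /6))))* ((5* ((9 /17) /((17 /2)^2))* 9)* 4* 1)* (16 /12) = 649539 /6696419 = 0.10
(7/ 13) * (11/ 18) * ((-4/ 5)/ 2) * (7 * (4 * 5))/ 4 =-539/ 117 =-4.61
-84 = -84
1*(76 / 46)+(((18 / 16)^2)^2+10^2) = 9727351 / 94208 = 103.25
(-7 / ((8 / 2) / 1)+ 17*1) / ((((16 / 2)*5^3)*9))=0.00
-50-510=-560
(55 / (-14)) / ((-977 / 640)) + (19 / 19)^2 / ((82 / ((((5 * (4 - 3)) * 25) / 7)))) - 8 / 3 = 209591 / 1682394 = 0.12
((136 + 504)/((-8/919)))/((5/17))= -249968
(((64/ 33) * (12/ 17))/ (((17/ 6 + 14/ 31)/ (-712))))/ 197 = -33902592/ 22508629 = -1.51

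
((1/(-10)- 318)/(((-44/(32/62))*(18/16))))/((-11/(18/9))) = -101792/168795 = -0.60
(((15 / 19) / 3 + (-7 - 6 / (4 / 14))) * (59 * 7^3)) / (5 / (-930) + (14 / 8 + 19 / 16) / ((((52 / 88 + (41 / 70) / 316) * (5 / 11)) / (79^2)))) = -15894826825913 / 1926755255346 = -8.25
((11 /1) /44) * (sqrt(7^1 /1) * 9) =9 * sqrt(7) /4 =5.95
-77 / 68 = -1.13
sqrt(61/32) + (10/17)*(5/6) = 25/51 + sqrt(122)/8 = 1.87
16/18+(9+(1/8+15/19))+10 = 28459/1368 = 20.80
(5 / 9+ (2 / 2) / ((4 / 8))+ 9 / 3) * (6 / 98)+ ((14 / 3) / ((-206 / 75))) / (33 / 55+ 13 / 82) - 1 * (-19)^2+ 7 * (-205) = -8466041996 / 4708851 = -1797.90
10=10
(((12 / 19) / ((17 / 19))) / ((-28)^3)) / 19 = -3 / 1772624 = -0.00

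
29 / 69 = 0.42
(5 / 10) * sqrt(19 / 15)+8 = sqrt(285) / 30+8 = 8.56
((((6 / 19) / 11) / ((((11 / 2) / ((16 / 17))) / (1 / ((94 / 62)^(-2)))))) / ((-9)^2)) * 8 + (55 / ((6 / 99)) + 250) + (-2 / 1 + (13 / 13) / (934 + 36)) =568312933298098 / 491832001485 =1155.50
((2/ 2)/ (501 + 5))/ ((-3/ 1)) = -0.00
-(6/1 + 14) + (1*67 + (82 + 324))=453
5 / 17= 0.29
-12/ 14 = -6/ 7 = -0.86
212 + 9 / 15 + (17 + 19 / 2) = 2391 / 10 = 239.10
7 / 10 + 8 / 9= 143 / 90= 1.59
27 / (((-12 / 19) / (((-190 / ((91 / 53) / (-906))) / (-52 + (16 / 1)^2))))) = -130008735 / 6188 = -21009.81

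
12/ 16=3/ 4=0.75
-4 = -4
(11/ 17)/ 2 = 11/ 34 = 0.32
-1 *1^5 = -1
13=13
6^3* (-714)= -154224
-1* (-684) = 684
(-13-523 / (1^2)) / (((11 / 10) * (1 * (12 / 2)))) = -2680 / 33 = -81.21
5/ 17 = 0.29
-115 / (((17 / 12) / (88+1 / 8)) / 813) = -197741925 / 34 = -5815938.97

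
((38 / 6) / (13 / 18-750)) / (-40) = 57 / 269740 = 0.00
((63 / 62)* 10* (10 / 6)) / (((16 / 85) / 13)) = 580125 / 496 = 1169.61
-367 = -367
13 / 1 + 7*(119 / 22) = 1119 / 22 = 50.86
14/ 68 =7/ 34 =0.21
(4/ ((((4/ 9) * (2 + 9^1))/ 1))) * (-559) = -5031/ 11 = -457.36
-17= -17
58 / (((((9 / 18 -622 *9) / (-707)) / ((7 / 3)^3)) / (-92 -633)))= -4078866820 / 60453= -67471.70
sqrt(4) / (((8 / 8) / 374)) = 748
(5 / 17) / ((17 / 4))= 20 / 289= 0.07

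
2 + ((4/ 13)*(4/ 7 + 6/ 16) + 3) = 963/ 182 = 5.29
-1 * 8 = -8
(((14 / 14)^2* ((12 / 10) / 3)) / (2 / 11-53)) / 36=-11 / 52290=-0.00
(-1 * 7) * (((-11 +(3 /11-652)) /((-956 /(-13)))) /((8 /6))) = 995085 /21032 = 47.31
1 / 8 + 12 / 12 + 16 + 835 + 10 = 6897 / 8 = 862.12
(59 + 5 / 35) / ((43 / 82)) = 33948 / 301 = 112.78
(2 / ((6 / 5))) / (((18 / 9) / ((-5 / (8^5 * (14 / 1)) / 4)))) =-0.00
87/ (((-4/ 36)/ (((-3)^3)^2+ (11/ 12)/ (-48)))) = -36530691/ 64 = -570792.05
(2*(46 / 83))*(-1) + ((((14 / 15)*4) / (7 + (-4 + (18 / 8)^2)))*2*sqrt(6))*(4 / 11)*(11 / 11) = -92 / 83 + 7168*sqrt(6) / 21285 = -0.28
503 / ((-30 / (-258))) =21629 / 5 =4325.80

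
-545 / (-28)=545 / 28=19.46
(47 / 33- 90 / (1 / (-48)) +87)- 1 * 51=143795 / 33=4357.42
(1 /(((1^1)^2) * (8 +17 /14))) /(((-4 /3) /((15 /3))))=-35 /86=-0.41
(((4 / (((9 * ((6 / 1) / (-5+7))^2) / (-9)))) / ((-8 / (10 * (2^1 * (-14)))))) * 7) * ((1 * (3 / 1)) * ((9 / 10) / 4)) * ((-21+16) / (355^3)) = 147 / 17895550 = 0.00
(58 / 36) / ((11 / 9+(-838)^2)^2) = 261 / 79890033045698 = 0.00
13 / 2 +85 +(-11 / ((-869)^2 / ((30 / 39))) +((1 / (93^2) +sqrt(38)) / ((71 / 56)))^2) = 6272 *sqrt(38) / 43599609 +77498618793180195973 / 673083132676835166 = 115.14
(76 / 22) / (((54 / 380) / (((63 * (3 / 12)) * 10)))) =126350 / 33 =3828.79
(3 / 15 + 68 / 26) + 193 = 12728 / 65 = 195.82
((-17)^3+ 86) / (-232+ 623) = -4827 / 391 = -12.35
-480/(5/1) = -96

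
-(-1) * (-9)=-9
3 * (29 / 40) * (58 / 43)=2523 / 860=2.93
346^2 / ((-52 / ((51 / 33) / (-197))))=18.06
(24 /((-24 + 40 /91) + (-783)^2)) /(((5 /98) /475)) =4066608 /11157791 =0.36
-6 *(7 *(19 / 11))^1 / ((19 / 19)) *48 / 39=-12768 / 143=-89.29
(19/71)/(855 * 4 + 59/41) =779/9959809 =0.00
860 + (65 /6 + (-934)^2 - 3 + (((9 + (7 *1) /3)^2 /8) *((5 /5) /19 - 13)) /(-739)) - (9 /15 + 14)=122607347949 /140410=873209.51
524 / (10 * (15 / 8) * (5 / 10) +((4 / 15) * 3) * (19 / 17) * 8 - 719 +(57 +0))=-356320 / 438921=-0.81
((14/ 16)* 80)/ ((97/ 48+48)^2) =23040/ 823543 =0.03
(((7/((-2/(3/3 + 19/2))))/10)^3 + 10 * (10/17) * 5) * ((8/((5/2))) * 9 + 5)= -3718150579/5440000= -683.48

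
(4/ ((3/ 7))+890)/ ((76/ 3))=71/ 2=35.50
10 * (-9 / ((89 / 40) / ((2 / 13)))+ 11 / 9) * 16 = 999520 / 10413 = 95.99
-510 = -510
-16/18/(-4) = 2/9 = 0.22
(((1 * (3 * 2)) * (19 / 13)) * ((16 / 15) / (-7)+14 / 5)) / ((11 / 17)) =179588 / 5005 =35.88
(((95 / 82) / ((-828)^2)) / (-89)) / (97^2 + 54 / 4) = -19 / 9428892284304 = -0.00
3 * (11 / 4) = 33 / 4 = 8.25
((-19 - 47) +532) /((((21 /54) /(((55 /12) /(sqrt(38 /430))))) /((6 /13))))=230670 *sqrt(4085) /1729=8526.92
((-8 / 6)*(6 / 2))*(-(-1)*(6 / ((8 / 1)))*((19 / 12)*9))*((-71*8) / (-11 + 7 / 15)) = -182115 / 79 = -2305.25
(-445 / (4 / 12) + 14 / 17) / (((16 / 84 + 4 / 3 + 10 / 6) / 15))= -7144515 / 1139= -6272.62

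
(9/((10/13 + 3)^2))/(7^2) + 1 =1.01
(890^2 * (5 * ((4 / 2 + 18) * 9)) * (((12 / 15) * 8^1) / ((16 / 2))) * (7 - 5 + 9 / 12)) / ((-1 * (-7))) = 1568358000 / 7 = 224051142.86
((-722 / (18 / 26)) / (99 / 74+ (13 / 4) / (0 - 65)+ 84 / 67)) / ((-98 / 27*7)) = 698036820 / 43221773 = 16.15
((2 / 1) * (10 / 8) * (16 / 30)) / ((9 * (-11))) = -4 / 297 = -0.01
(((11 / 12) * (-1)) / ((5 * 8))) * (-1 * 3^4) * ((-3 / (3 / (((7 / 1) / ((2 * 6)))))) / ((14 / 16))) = -99 / 80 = -1.24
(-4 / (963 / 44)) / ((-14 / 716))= 63008 / 6741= 9.35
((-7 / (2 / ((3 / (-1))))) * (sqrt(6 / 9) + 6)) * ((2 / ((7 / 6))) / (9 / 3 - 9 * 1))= -18 - sqrt(6)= -20.45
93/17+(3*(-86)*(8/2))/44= -3363/187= -17.98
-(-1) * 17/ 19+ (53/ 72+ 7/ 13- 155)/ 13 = -10.93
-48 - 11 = -59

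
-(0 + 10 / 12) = -0.83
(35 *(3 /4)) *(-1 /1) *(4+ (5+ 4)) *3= -4095 /4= -1023.75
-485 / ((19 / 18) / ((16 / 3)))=-46560 / 19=-2450.53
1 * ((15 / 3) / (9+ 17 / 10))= 50 / 107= 0.47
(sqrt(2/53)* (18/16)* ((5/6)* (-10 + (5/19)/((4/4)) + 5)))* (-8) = 675* sqrt(106)/1007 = 6.90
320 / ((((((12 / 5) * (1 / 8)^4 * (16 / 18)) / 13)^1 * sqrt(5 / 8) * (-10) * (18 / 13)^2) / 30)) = -44994560 * sqrt(10) / 9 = -15809476.88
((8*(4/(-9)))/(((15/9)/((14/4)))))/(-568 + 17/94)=1504/114375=0.01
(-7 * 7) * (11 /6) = -539 /6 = -89.83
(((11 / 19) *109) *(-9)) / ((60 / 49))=-176253 / 380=-463.82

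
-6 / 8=-3 / 4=-0.75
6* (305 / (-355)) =-366 / 71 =-5.15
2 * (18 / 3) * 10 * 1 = 120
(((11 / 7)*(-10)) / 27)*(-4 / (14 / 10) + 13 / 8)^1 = 1265 / 1764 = 0.72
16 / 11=1.45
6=6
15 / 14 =1.07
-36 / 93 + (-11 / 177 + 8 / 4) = 8509 / 5487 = 1.55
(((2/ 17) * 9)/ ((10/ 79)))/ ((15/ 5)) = 237/ 85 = 2.79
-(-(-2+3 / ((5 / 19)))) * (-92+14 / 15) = -856.03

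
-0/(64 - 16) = 0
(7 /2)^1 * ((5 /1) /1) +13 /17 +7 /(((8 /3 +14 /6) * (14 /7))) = 1612 /85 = 18.96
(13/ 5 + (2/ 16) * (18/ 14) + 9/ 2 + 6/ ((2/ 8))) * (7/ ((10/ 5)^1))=8753/ 80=109.41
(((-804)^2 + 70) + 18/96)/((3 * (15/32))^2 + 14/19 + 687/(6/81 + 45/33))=1345.28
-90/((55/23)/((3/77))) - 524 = -445070/847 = -525.47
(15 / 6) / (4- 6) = -5 / 4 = -1.25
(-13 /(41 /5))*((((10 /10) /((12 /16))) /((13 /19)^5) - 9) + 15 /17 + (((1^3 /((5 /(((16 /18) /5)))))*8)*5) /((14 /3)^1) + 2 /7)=-904422872 /418047357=-2.16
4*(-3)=-12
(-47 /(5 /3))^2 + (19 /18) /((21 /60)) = 1257253 /1575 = 798.26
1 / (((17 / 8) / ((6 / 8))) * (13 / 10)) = 0.27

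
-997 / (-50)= 997 / 50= 19.94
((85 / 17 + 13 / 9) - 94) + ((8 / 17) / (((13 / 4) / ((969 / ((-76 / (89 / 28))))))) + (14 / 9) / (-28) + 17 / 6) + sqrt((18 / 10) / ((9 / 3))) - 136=-185623 / 819 + sqrt(15) / 5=-225.87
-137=-137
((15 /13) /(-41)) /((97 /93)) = -0.03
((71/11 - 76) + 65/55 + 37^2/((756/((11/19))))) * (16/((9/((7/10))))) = -21272158/253935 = -83.77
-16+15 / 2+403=789 / 2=394.50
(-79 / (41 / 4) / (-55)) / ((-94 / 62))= -0.09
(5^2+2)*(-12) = -324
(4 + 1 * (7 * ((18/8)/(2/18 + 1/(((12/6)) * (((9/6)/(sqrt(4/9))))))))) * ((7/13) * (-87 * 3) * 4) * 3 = -1123605/13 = -86431.15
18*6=108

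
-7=-7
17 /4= 4.25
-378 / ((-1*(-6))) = -63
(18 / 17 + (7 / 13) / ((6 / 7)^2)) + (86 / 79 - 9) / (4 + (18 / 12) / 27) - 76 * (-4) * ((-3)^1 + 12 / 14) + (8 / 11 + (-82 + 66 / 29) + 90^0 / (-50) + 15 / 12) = -934075768278179 / 1280688358950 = -729.35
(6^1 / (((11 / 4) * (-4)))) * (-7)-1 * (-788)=8710 / 11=791.82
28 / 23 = 1.22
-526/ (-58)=263/ 29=9.07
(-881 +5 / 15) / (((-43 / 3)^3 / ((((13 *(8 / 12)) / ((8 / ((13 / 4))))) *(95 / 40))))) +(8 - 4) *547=2190.50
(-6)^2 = 36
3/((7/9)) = 27/7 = 3.86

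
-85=-85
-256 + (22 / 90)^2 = -255.94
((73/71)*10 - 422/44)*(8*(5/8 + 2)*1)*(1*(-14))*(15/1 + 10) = -3965325/781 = -5077.24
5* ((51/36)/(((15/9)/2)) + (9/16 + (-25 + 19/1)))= -299/16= -18.69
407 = 407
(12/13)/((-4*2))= -3/26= -0.12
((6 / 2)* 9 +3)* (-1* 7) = -210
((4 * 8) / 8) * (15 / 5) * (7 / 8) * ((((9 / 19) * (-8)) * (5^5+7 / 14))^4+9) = 413250026033731005 / 2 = 206625013016865502.50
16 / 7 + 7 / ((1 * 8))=177 / 56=3.16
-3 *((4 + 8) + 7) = -57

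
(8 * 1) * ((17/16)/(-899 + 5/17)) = -289/30556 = -0.01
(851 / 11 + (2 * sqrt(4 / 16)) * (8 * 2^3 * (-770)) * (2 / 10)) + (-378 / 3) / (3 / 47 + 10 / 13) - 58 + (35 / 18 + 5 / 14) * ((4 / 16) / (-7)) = -98647525027 / 9876636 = -9987.97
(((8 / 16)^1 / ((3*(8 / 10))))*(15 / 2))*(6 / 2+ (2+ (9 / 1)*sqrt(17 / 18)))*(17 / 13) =2125 / 208+ 1275*sqrt(34) / 416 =28.09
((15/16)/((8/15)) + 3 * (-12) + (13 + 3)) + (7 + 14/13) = -10.17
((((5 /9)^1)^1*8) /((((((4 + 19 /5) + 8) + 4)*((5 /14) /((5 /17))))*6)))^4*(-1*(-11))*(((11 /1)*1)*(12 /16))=960400000000 /11745862038222147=0.00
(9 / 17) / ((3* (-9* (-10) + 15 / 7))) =7 / 3655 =0.00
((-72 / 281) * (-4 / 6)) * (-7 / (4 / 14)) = -1176 / 281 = -4.19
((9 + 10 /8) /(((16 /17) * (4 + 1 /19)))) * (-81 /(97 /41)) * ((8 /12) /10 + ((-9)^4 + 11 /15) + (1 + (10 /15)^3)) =-103087498143 /170720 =-603839.61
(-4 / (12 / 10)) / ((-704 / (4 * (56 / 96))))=35 / 3168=0.01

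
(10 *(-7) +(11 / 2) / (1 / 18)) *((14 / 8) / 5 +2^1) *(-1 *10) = -1363 / 2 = -681.50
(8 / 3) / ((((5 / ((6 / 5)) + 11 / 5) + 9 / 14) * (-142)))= -35 / 13064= -0.00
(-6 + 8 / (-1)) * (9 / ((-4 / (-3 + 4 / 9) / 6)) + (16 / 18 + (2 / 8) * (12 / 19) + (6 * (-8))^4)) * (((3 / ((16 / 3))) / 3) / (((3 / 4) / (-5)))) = 63542165015 / 684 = 92897902.07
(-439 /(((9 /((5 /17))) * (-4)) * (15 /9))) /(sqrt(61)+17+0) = 439 /2736 - 439 * sqrt(61) /46512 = 0.09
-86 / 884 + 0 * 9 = -43 / 442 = -0.10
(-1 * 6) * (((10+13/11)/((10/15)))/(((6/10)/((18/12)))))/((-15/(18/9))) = 369/11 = 33.55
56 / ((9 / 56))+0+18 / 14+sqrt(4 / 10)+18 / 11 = 352.00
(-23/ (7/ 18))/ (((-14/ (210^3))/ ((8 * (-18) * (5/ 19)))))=-28168560000/ 19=-1482555789.47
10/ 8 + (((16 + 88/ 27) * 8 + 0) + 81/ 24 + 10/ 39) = 446347/ 2808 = 158.96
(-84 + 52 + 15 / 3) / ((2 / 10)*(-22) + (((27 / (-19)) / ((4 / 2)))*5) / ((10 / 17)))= 10260 / 3967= 2.59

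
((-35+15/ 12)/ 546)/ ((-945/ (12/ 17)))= 1/ 21658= 0.00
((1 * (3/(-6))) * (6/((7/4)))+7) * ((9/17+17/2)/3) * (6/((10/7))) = 11359/170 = 66.82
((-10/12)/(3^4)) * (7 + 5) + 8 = 638/81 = 7.88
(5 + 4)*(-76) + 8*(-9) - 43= -799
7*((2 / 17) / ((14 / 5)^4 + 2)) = 4375 / 337161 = 0.01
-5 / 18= -0.28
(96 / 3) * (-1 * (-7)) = 224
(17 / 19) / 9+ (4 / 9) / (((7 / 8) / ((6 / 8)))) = 575 / 1197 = 0.48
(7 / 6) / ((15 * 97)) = 7 / 8730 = 0.00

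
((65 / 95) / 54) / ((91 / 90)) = 0.01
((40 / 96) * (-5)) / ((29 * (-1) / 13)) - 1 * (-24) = 8677 / 348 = 24.93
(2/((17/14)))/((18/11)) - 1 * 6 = -764/153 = -4.99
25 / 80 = 5 / 16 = 0.31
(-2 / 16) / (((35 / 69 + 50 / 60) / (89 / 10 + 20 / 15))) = -7061 / 7400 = -0.95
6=6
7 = 7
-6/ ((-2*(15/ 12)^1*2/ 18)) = 21.60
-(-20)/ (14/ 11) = 110/ 7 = 15.71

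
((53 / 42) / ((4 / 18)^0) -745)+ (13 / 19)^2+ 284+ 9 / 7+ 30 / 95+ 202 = -3876445 / 15162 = -255.67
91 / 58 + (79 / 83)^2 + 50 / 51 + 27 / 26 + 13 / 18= 4145288377 / 794728818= 5.22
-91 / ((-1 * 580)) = 91 / 580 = 0.16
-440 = -440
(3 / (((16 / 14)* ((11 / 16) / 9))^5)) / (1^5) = 95273908128 / 161051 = 591576.01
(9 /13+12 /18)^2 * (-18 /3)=-5618 /507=-11.08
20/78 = 10/39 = 0.26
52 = 52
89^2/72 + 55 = 11881/72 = 165.01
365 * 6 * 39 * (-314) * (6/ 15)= -10727496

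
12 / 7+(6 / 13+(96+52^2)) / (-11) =-253126 / 1001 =-252.87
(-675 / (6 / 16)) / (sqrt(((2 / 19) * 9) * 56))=-150 * sqrt(133) / 7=-247.13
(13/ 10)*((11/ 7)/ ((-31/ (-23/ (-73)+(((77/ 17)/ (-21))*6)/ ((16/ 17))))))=88517/ 1267280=0.07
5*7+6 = 41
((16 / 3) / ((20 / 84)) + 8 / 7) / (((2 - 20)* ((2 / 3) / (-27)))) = 1854 / 35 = 52.97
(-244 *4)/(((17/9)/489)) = -4295376/17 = -252669.18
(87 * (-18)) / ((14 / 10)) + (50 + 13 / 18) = -134549 / 126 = -1067.85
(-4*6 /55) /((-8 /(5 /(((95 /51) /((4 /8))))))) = 153 /2090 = 0.07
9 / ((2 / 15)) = 135 / 2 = 67.50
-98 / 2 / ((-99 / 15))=245 / 33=7.42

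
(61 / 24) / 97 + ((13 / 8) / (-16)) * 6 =-10861 / 18624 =-0.58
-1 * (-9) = 9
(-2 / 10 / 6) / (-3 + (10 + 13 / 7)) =-0.00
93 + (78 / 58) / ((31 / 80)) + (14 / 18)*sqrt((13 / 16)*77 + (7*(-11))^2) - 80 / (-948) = 7*sqrt(95865) / 36 + 20572279 / 213063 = 156.76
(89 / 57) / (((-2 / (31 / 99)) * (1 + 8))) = -2759 / 101574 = -0.03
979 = 979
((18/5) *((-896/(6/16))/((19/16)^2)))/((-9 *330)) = 1835008/893475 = 2.05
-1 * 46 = -46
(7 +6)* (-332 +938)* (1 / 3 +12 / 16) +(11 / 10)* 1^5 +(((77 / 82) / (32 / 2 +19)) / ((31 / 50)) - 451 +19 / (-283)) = 14539827219 / 1798465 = 8084.58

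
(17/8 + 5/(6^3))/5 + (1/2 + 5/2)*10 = 4108/135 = 30.43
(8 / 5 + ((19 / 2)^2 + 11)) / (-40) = -2057 / 800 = -2.57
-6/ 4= -3/ 2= -1.50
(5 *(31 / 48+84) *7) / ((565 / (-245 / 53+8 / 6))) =-14874643 / 862416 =-17.25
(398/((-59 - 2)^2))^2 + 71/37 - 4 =-2.07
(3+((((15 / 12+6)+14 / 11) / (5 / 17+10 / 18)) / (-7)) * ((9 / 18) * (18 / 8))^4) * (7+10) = 392952093 / 32800768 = 11.98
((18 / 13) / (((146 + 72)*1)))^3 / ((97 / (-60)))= -43740 / 275982335161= -0.00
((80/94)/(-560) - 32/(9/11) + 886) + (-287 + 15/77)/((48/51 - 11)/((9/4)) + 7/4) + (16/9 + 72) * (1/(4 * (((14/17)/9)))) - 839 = 3794692877/12051270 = 314.88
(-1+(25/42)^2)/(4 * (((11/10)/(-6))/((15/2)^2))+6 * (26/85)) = -7261125/20492192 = -0.35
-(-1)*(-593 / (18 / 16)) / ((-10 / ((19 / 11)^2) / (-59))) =-50521228 / 5445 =-9278.46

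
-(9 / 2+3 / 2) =-6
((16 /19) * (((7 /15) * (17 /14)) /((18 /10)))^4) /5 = 83521 /50486895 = 0.00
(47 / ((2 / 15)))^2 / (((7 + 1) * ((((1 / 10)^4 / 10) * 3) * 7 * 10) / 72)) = 3727687500 / 7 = 532526785.71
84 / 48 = 7 / 4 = 1.75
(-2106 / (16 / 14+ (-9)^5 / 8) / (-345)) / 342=-2184 / 903014615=-0.00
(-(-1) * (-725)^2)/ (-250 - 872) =-525625/ 1122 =-468.47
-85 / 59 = -1.44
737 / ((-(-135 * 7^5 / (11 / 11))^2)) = -737 / 5148111413025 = -0.00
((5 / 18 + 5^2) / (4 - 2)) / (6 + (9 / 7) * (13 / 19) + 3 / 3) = 60515 / 37728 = 1.60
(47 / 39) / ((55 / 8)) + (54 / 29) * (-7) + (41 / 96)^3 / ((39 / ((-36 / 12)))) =-236011807267 / 18345000960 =-12.87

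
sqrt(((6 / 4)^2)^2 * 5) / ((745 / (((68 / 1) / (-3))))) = -51 * sqrt(5) / 745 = -0.15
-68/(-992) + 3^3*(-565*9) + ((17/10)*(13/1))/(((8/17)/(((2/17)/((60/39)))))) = -3404825237/24800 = -137291.34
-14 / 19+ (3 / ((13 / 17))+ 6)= 2269 / 247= 9.19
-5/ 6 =-0.83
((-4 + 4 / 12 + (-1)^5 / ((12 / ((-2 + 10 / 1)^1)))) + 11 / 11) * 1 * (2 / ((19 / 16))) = -320 / 57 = -5.61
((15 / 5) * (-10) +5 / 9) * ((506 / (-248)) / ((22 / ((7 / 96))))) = 42665 / 214272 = 0.20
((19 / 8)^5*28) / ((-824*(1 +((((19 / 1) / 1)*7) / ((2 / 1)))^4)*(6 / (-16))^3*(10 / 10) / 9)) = 17332693 / 773490621864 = 0.00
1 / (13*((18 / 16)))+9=1061 / 117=9.07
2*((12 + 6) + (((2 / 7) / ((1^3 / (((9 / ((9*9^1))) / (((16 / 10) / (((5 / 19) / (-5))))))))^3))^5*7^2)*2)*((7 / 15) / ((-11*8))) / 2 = -10609089468711037427239269670074412212425440015987 / 111142842053163249237744729876970032701919555747840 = -0.10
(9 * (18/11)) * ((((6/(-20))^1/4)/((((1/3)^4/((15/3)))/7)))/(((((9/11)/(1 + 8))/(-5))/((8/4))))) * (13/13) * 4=1377810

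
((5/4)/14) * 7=0.62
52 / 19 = 2.74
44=44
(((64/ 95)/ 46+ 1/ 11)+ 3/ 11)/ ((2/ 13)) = 59098/ 24035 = 2.46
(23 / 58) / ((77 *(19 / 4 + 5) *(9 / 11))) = 46 / 71253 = 0.00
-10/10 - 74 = -75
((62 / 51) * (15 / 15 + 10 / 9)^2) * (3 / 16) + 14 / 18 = 19759 / 11016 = 1.79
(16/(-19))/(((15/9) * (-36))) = 4/285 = 0.01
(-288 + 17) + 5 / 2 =-537 / 2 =-268.50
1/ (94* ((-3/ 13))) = -13/ 282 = -0.05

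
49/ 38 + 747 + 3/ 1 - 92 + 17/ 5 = 125911/ 190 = 662.69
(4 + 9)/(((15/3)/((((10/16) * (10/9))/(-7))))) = -65/252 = -0.26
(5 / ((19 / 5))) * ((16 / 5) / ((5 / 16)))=256 / 19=13.47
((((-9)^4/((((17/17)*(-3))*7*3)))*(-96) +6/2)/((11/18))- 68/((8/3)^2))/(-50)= -327.10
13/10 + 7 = 83/10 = 8.30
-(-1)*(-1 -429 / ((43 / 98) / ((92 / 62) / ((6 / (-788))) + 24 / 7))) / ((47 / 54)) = 13474076706 / 62651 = 215065.63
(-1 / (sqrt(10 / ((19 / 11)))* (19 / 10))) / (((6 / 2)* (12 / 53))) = -53* sqrt(2090) / 7524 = -0.32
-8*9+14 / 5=-346 / 5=-69.20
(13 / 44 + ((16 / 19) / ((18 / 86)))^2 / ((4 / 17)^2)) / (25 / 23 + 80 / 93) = 268494607501 / 1786235220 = 150.31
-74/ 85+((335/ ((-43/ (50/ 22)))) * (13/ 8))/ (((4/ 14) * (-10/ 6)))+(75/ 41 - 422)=-9511142497/ 26374480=-360.62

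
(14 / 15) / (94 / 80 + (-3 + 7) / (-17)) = 1904 / 1917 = 0.99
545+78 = 623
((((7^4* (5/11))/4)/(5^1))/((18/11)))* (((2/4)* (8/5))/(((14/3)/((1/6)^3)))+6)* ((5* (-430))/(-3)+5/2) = 2238124049/15552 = 143912.30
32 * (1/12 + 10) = 968/3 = 322.67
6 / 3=2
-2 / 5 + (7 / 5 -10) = -9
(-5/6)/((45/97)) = -97/54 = -1.80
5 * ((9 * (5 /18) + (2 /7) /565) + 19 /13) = 407417 /20566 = 19.81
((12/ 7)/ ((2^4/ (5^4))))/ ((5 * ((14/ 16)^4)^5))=108086391056891904000/ 558545864083284007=193.51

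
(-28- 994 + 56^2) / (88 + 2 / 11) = 11627 / 485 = 23.97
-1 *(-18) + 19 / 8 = 20.38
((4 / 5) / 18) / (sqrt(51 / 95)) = 2 * sqrt(4845) / 2295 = 0.06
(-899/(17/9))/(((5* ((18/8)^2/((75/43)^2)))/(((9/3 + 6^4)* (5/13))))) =-11678010000/408629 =-28578.51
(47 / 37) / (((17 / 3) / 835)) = 117735 / 629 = 187.18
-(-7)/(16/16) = 7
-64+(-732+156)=-640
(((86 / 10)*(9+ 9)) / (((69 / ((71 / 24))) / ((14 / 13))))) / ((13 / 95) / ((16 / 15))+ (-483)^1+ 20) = -0.02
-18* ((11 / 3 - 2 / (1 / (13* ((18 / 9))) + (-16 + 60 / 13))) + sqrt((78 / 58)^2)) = -798864 / 8555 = -93.38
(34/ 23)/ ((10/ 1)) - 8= -903/ 115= -7.85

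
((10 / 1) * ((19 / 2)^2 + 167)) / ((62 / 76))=97755 / 31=3153.39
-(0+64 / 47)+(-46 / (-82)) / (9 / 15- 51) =-666653 / 485604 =-1.37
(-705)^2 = 497025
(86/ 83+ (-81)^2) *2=1089298/ 83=13124.07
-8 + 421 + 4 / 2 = 415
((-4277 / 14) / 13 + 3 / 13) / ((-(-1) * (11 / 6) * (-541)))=165 / 7033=0.02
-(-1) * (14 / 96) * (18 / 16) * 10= 1.64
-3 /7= -0.43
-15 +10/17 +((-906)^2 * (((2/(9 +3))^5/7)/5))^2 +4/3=-3869095183/971611200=-3.98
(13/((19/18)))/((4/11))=1287/38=33.87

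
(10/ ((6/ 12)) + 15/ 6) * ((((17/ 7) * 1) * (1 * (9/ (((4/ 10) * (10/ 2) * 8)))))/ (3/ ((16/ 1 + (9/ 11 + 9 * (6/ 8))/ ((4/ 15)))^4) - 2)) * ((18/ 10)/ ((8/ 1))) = -46132076221639155513/ 13341184317844909568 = -3.46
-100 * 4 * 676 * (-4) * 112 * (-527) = -63840358400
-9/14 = -0.64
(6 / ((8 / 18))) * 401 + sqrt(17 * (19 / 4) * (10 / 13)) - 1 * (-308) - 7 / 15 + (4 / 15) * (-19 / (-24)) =sqrt(41990) / 26 + 257456 / 45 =5729.13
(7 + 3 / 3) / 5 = 8 / 5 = 1.60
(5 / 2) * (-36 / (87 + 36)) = -30 / 41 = -0.73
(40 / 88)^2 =25 / 121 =0.21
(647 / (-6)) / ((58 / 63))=-13587 / 116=-117.13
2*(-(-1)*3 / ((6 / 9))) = 9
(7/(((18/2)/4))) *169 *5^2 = 118300/9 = 13144.44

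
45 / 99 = 5 / 11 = 0.45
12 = 12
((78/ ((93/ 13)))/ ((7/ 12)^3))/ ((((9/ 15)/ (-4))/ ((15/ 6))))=-9734400/ 10633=-915.49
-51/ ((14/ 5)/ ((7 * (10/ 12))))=-425/ 4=-106.25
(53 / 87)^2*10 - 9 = -40031 / 7569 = -5.29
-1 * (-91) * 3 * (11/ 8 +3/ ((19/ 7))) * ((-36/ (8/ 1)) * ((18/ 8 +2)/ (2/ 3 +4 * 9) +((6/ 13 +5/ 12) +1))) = -42775551/ 7040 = -6076.07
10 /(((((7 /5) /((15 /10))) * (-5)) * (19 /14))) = -30 /19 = -1.58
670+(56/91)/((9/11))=670.75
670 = 670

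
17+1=18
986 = 986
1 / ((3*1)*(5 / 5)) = 0.33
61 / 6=10.17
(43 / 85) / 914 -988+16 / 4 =-76446917 / 77690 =-984.00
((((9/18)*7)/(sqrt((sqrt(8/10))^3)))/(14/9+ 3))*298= 270.66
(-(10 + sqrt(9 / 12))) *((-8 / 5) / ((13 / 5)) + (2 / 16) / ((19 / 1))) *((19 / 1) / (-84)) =-2005 / 1456- 401 *sqrt(3) / 5824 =-1.50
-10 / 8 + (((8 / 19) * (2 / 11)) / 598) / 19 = -5936613 / 4749316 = -1.25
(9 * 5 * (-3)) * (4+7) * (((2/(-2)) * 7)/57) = 3465/19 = 182.37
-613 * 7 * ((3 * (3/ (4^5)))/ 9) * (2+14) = -4291/ 64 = -67.05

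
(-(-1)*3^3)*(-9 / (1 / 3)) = -729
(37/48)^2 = 1369/2304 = 0.59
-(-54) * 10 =540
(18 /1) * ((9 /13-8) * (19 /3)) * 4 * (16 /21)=-231040 /91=-2538.90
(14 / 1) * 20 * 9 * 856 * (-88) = -189826560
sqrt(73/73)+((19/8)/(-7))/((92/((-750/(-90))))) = 14981/15456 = 0.97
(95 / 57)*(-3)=-5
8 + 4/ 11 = 8.36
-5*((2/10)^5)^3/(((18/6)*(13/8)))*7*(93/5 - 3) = -112/30517578125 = -0.00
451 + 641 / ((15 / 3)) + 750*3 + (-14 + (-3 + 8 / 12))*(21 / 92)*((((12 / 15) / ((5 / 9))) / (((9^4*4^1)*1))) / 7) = 4743719591 / 1676700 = 2829.20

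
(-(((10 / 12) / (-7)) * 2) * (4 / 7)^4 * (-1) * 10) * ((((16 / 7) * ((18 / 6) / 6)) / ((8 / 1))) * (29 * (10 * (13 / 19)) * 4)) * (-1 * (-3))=-193024000 / 2235331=-86.35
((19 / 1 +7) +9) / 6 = 35 / 6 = 5.83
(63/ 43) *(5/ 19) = 0.39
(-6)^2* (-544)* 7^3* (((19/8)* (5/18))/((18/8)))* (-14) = 248167360/9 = 27574151.11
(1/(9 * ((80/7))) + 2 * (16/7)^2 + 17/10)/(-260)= -428959/9172800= -0.05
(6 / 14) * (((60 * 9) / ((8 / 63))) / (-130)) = -729 / 52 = -14.02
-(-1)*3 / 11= 3 / 11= 0.27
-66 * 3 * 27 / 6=-891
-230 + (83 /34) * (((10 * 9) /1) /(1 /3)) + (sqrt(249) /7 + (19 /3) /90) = sqrt(249) /7 + 1969973 /4590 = 431.44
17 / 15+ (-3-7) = -133 / 15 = -8.87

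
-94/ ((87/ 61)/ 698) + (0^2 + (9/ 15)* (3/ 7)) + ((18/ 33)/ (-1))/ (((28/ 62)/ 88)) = -140404477/ 3045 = -46109.84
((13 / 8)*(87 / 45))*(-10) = -377 / 12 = -31.42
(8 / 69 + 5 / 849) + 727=4732836 / 6509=727.12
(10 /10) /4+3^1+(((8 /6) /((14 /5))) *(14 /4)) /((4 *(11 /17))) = 257 /66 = 3.89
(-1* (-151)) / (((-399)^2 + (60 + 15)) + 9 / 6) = 302 / 318555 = 0.00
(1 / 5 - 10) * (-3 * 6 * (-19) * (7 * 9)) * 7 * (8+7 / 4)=-144110421 / 10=-14411042.10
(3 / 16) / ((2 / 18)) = 27 / 16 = 1.69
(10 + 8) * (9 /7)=23.14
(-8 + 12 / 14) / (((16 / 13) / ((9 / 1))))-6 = -3261 / 56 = -58.23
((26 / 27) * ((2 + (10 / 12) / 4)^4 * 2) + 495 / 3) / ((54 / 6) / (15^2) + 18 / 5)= 11802294325 / 203793408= 57.91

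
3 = 3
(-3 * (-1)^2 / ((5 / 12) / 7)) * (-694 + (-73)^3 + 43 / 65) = 6383455344 / 325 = 19641401.06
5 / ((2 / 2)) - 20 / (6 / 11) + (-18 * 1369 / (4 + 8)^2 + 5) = -4747 / 24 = -197.79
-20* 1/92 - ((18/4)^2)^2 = -150983/368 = -410.28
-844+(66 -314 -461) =-1553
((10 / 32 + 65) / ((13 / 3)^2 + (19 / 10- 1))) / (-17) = -4275 / 21896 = -0.20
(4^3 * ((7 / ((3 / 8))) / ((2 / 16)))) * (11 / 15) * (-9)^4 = 229920768 / 5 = 45984153.60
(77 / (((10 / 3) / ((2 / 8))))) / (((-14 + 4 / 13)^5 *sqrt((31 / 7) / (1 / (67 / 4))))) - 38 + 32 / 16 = -36 - 85768683 *sqrt(14539) / 7422778544366720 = -36.00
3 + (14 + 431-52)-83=313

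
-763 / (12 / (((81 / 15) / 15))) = -2289 / 100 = -22.89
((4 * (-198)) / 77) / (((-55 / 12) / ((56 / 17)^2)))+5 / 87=33754739 / 1382865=24.41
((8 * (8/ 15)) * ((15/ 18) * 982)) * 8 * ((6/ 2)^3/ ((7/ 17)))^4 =1239822991738368/ 2401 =516377755826.06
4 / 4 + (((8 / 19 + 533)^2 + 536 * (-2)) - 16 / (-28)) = 716322602 / 2527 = 283467.59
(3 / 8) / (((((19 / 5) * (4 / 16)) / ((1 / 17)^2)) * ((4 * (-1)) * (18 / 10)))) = -25 / 131784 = -0.00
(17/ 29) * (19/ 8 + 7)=1275/ 232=5.50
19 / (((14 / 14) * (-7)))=-19 / 7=-2.71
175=175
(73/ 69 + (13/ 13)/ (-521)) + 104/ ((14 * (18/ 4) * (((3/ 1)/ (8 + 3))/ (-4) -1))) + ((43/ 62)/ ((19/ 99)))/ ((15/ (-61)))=-3173529696217/ 208986995070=-15.19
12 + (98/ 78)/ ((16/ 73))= 11065/ 624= 17.73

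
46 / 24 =23 / 12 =1.92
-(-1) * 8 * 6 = 48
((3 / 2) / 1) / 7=3 / 14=0.21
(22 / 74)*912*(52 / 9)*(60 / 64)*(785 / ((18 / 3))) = 192148.20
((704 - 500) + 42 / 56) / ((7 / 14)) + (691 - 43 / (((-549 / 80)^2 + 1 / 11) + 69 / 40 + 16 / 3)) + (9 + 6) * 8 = 27946306273 / 22912306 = 1219.71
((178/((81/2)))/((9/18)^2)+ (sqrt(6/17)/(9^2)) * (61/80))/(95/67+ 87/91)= 371917 * sqrt(102)/1594455840+ 4341064/586197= 7.41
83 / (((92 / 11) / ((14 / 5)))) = 6391 / 230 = 27.79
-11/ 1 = -11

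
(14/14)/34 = 0.03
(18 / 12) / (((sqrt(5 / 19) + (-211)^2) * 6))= 845899 / 150641077496 - sqrt(95) / 150641077496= 0.00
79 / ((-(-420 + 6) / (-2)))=-0.38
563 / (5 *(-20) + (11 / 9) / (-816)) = -4134672 / 734411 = -5.63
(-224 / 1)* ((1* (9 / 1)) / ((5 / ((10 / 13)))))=-310.15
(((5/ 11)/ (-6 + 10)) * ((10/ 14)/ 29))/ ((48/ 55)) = 125/ 38976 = 0.00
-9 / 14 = -0.64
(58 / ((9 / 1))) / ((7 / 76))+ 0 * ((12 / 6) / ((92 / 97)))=4408 / 63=69.97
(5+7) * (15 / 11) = 180 / 11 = 16.36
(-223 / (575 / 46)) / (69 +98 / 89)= -0.25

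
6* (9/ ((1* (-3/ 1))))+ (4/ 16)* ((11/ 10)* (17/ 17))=-709/ 40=-17.72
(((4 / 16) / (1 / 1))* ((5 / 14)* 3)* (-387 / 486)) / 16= -215 / 16128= -0.01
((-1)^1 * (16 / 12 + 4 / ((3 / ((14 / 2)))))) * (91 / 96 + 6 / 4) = -235 / 9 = -26.11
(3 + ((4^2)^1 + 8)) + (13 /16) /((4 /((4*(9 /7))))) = 3141 /112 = 28.04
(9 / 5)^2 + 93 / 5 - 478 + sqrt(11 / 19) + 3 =-11329 / 25 + sqrt(209) / 19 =-452.40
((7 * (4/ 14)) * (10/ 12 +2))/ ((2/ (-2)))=-17/ 3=-5.67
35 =35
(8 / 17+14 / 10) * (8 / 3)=424 / 85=4.99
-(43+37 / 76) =-3305 / 76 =-43.49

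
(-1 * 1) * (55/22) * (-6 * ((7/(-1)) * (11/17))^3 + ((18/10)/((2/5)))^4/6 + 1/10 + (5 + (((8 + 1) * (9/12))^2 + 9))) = -538894833/314432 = -1713.87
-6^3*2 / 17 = -25.41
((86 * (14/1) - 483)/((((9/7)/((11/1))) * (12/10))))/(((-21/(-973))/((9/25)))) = 7716863/90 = 85742.92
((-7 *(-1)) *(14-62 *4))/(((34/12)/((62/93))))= -6552/17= -385.41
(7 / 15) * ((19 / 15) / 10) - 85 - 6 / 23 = -4409191 / 51750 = -85.20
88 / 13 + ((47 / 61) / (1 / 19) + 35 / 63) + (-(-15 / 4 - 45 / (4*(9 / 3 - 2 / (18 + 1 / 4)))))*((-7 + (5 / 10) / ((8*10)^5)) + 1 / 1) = -18861018053735327 / 789528969216000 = -23.89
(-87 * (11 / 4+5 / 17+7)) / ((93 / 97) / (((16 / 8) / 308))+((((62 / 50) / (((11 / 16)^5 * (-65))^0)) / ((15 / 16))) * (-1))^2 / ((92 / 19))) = -18642410296875 / 3157652802296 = -5.90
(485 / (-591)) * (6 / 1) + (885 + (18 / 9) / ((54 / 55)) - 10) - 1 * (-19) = 4739831 / 5319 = 891.11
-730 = -730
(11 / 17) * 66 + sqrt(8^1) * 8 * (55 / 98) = 440 * sqrt(2) / 49 + 726 / 17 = 55.40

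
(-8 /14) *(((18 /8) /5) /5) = -9 /175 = -0.05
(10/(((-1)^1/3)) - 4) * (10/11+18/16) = -69.16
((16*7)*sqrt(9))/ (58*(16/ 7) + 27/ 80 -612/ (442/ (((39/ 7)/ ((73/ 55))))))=13735680/ 5195717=2.64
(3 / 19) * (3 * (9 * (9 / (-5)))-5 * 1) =-804 / 95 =-8.46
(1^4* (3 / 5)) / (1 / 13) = 39 / 5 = 7.80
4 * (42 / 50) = 84 / 25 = 3.36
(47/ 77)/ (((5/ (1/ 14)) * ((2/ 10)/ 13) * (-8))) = -611/ 8624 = -0.07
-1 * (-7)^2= -49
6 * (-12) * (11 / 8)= -99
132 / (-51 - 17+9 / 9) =-132 / 67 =-1.97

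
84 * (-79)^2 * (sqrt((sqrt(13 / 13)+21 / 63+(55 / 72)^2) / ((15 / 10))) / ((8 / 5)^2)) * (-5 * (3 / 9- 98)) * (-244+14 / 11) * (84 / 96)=-4984113308125 * sqrt(59622) / 50688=-24009660630.80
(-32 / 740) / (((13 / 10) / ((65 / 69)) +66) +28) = -0.00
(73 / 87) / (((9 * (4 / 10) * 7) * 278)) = 365 / 3047436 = 0.00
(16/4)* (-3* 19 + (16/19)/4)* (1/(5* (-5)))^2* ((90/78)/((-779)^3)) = 996/1122731705125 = 0.00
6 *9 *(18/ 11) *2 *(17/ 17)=1944/ 11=176.73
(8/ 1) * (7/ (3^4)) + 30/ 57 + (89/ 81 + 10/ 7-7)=-35066/ 10773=-3.25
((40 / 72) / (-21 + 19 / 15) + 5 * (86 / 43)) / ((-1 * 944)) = -8855 / 838272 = -0.01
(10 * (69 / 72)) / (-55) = -23 / 132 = -0.17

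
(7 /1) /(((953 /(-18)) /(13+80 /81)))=-15862 /8577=-1.85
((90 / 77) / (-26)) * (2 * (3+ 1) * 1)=-360 / 1001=-0.36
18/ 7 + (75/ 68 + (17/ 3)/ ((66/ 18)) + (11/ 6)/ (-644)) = 3769621/ 722568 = 5.22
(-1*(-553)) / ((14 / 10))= 395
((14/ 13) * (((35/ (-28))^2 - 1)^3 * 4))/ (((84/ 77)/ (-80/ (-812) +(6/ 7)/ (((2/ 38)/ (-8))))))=-17660511/ 193024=-91.49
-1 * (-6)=6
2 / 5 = 0.40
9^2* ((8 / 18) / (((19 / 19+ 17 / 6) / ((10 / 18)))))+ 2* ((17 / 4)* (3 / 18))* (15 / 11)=7235 / 1012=7.15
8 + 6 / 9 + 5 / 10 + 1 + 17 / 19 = 1261 / 114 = 11.06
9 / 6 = 3 / 2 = 1.50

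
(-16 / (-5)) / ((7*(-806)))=-8 / 14105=-0.00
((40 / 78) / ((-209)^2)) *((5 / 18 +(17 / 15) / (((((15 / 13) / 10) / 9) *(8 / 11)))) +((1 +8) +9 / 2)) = 24359 / 15332031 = 0.00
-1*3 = -3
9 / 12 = 3 / 4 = 0.75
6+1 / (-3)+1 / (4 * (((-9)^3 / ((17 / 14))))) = 5.67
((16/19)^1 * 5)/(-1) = -80/19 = -4.21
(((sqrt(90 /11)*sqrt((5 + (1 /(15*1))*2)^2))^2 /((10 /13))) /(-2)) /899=-7007 /44950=-0.16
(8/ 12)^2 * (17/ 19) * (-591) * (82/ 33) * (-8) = 8787776/ 1881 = 4671.86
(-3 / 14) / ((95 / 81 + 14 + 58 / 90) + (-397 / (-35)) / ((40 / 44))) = -6075 / 802147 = -0.01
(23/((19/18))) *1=414/19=21.79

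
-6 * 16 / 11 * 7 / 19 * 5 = -16.08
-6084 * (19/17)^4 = -792872964/83521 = -9493.10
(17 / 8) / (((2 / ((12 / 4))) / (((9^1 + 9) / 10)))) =459 / 80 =5.74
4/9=0.44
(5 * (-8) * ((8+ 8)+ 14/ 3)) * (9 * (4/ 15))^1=-1984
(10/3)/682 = 5/1023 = 0.00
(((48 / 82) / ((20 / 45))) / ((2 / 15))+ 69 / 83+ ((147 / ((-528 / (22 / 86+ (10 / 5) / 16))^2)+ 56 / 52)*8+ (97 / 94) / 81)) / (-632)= -1492294165741484419 / 48770531694427226112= -0.03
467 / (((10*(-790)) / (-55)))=5137 / 1580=3.25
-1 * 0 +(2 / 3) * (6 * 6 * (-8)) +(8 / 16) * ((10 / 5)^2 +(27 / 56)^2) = -1190951 / 6272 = -189.88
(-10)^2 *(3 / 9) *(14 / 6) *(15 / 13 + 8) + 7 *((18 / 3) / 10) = 418957 / 585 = 716.17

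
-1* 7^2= -49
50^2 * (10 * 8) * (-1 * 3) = -600000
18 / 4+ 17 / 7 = 97 / 14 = 6.93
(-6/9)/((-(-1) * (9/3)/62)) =-124/9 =-13.78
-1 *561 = -561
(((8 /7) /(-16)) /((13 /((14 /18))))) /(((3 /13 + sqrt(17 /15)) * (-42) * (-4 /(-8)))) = -5 /114996 + 13 * sqrt(255) /1034964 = 0.00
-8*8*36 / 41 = -2304 / 41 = -56.20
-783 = -783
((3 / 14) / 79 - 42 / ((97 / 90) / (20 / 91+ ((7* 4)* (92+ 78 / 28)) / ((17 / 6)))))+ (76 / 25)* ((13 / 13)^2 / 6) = -36510.61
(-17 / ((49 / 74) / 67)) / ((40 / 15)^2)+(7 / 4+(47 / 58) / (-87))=-240.15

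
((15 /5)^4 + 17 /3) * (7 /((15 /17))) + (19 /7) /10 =687.83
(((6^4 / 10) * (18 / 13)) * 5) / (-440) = -1458 / 715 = -2.04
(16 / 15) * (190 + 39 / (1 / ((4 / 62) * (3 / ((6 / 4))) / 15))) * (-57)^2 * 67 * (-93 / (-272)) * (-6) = -38532503196 / 425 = -90664713.40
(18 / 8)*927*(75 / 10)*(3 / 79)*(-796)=-74711565 / 158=-472858.01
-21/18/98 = -1/84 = -0.01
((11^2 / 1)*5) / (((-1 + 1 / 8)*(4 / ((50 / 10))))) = -6050 / 7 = -864.29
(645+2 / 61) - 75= 34772 / 61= 570.03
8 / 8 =1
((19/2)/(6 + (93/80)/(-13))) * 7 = 69160/6147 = 11.25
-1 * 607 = -607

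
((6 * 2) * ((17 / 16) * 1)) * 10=255 / 2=127.50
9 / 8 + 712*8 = 45577 / 8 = 5697.12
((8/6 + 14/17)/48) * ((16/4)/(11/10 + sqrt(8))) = -3025/103887 + 5500 * sqrt(2)/103887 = 0.05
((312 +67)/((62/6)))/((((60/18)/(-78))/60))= -1596348/31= -51495.10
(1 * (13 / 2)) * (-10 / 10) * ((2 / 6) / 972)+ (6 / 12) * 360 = 1049747 / 5832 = 180.00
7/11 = 0.64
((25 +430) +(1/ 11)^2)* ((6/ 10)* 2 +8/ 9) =1725088/ 1815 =950.46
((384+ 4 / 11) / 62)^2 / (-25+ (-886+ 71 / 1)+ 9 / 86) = -384333656 / 8399092911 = -0.05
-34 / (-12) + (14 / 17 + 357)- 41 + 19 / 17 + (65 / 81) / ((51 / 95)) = 2662589 / 8262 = 322.27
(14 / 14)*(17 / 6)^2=289 / 36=8.03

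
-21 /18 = -7 /6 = -1.17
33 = 33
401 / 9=44.56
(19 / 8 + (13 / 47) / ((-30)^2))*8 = 200951 / 10575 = 19.00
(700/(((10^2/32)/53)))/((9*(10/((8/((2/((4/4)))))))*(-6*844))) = -2968/28485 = -0.10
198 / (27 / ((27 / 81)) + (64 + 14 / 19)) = 1254 / 923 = 1.36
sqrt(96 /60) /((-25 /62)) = -124 * sqrt(10) /125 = -3.14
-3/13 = -0.23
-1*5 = -5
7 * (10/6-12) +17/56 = -12101/168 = -72.03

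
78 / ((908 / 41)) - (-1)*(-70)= -30181 / 454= -66.48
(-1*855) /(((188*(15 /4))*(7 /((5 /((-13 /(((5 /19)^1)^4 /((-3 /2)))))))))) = -6250 /29335943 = -0.00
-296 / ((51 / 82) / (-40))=970880 / 51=19036.86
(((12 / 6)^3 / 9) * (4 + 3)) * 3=56 / 3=18.67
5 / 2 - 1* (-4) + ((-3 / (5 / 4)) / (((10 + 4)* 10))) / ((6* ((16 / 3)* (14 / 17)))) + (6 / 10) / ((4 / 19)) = 732989 / 78400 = 9.35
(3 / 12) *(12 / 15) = 1 / 5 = 0.20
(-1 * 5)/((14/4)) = -10/7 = -1.43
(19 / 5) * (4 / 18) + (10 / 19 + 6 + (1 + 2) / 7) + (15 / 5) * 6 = 154409 / 5985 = 25.80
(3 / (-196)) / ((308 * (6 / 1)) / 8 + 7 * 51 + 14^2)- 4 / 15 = -614701 / 2304960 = -0.27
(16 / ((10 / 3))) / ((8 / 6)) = 18 / 5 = 3.60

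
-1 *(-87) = 87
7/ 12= 0.58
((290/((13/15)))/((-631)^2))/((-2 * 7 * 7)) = -0.00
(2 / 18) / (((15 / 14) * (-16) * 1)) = -7 / 1080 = -0.01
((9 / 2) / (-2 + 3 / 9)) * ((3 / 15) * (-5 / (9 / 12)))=18 / 5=3.60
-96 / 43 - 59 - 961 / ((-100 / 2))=-90327 / 2150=-42.01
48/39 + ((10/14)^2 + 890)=568039/637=891.74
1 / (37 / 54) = 1.46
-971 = -971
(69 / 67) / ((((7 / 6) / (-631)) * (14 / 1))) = -39.79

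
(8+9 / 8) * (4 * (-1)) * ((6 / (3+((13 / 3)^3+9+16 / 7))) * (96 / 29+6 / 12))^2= -1146234630177 / 549762105362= -2.08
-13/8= -1.62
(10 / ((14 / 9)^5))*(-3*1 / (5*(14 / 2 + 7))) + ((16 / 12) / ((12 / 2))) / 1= 5935213 / 33882912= 0.18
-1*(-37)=37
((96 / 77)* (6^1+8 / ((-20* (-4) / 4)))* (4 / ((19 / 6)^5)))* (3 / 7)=286654464 / 6673086805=0.04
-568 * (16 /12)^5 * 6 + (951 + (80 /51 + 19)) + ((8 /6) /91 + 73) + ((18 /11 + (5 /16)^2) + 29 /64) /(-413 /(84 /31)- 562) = -10071114955600351 /756276865344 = -13316.70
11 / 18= 0.61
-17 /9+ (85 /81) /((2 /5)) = 0.73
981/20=49.05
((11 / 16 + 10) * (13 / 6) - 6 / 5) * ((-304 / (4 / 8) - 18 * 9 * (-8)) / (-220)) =-68.66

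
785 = 785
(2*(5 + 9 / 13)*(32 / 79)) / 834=2368 / 428259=0.01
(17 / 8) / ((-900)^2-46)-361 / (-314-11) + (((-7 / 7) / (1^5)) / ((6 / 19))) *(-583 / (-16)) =-1443892408363 / 12635282400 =-114.27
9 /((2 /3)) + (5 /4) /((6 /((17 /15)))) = 989 /72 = 13.74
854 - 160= 694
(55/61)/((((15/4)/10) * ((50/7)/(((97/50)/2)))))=7469/22875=0.33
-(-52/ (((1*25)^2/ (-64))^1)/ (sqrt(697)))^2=-11075584/ 272265625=-0.04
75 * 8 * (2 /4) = 300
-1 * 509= -509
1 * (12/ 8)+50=103/ 2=51.50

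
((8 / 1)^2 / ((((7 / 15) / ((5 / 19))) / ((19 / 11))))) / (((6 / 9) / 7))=7200 / 11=654.55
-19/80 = -0.24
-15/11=-1.36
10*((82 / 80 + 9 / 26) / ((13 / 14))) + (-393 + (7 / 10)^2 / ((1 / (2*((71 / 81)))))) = -129147062 / 342225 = -377.37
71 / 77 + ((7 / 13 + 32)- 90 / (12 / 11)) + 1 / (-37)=-3634551 / 74074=-49.07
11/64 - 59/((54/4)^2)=-7085/46656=-0.15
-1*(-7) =7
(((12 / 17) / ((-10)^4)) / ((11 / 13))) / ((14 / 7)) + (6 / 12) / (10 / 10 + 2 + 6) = 0.06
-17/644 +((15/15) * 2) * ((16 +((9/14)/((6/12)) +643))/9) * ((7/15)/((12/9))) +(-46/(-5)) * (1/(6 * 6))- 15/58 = 8627095/168084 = 51.33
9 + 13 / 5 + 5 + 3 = 98 / 5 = 19.60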